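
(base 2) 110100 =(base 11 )48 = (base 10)52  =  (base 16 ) 34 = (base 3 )1221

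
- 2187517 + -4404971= - 6592488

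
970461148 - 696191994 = 274269154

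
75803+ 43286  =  119089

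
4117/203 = 4117/203  =  20.28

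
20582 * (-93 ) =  -1914126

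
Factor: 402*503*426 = 86139756 = 2^2 * 3^2 * 67^1*71^1*503^1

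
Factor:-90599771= - 19^1*223^1 *21383^1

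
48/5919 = 16/1973 =0.01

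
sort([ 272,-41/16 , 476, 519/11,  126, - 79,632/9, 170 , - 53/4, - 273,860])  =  [-273, - 79, - 53/4, - 41/16, 519/11,  632/9,126, 170,  272,476 , 860]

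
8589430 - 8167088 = 422342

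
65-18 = 47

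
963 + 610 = 1573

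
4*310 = 1240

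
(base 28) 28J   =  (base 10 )1811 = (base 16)713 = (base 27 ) 2d2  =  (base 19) 506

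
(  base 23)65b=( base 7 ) 12423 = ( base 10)3300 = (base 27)4E6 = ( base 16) ce4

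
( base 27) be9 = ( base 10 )8406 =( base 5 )232111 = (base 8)20326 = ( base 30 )9A6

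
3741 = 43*87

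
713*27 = 19251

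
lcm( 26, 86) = 1118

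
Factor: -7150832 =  - 2^4 *13^1*31^1*1109^1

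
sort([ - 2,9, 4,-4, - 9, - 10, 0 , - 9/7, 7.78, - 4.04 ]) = [-10, - 9, -4.04,-4,-2, - 9/7,0,4,7.78, 9] 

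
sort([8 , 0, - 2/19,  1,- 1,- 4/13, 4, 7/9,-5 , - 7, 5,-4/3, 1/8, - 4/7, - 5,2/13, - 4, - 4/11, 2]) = [-7,- 5, - 5, -4, - 4/3, - 1, -4/7, - 4/11 , - 4/13,-2/19,0, 1/8, 2/13, 7/9, 1,2, 4, 5,8 ] 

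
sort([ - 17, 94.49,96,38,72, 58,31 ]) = [ - 17, 31,38 , 58,72,94.49,96] 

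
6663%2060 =483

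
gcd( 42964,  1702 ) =46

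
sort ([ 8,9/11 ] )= [9/11, 8 ] 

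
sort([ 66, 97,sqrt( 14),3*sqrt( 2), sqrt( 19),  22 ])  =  [sqrt( 14 ), 3 * sqrt( 2 ), sqrt(19), 22,  66 , 97 ]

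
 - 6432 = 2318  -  8750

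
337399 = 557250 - 219851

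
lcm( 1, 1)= 1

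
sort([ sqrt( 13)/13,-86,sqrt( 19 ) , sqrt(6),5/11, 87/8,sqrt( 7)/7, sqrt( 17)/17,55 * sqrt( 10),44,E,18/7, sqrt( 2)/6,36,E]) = [ - 86,sqrt(2)/6, sqrt (17) /17,sqrt ( 13)/13,sqrt( 7)/7,5/11, sqrt(6 ),18/7,E,E, sqrt(19), 87/8,36 , 44, 55*sqrt( 10) ] 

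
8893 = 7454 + 1439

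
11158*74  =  825692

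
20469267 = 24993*819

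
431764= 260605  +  171159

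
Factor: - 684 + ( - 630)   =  -1314=-2^1* 3^2 * 73^1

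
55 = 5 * 11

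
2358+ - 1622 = 736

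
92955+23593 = 116548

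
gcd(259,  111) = 37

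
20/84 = 5/21 = 0.24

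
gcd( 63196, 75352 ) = 4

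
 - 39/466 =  - 1 + 427/466 = -  0.08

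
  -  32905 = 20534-53439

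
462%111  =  18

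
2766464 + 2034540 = 4801004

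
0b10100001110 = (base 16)50e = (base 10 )1294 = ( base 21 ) 2jd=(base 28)1I6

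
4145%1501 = 1143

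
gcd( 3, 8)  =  1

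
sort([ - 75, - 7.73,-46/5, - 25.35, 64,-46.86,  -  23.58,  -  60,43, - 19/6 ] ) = [-75, - 60, - 46.86,-25.35,-23.58,-46/5 ,-7.73, - 19/6,43, 64 ]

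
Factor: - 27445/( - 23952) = 2^( - 4)*3^ ( - 1)*5^1*11^1 = 55/48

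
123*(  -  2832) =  - 348336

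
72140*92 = 6636880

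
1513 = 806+707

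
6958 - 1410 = 5548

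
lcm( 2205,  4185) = 205065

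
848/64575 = 848/64575 = 0.01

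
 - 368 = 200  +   - 568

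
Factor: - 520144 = - 2^4*19^1*29^1*59^1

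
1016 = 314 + 702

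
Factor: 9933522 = 2^1*3^1 * 1655587^1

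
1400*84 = 117600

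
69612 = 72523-2911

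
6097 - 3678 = 2419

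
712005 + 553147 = 1265152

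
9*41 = 369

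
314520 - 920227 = -605707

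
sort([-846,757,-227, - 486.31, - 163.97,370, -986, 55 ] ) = [ - 986, - 846,  -  486.31,-227, - 163.97, 55, 370  ,  757]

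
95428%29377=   7297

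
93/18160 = 93/18160 = 0.01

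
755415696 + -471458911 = 283956785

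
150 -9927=-9777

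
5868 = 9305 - 3437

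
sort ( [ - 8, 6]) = [  -  8,6 ] 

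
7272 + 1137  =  8409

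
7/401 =7/401 = 0.02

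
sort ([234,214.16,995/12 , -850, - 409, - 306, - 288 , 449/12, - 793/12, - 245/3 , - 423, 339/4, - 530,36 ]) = [ - 850, - 530 ,-423, - 409, - 306,  -  288, - 245/3, - 793/12,36, 449/12,995/12,339/4, 214.16, 234 ]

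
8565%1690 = 115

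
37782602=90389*418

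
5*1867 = 9335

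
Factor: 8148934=2^1*1213^1 * 3359^1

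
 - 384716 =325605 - 710321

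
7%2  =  1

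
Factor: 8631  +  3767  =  2^1*6199^1  =  12398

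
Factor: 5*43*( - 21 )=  - 3^1*5^1*7^1*43^1 = - 4515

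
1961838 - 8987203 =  - 7025365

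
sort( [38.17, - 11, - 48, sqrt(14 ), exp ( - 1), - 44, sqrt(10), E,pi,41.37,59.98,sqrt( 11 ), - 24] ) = [-48 , - 44,  -  24,-11,exp( - 1 ), E, pi,sqrt(10 )  ,  sqrt( 11),sqrt( 14), 38.17, 41.37,  59.98] 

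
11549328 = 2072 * 5574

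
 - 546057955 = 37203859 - 583261814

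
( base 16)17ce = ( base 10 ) 6094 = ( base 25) 9ij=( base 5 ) 143334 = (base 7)23524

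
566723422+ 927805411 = 1494528833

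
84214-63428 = 20786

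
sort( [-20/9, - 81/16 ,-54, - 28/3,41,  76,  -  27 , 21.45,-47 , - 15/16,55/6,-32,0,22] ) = [ - 54,-47, -32,-27,-28/3,-81/16,-20/9, - 15/16, 0,55/6,21.45 , 22,41,76 ] 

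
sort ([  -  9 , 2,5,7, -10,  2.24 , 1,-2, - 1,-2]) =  [ - 10,  -  9, - 2, - 2,  -  1, 1,2, 2.24, 5,  7]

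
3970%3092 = 878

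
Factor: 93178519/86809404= 2^( - 2) * 3^(  -  1) * 7^1*11^( - 1 )*19^( - 1)*34613^(-1) * 13311217^1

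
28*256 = 7168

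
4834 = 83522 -78688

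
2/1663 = 2/1663 = 0.00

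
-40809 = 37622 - 78431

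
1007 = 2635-1628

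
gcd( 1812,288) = 12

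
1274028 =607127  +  666901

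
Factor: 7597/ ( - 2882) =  - 2^(  -  1 )*11^(-1)*71^1 * 107^1 * 131^ ( - 1 )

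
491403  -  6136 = 485267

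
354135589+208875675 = 563011264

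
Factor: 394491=3^1*131497^1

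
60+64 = 124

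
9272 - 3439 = 5833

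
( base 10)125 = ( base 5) 1000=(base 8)175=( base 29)49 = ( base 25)50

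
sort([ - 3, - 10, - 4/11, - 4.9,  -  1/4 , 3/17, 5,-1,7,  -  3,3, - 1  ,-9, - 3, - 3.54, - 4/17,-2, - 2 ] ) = [ - 10,  -  9,-4.9,-3.54, - 3 , - 3, - 3,-2,-2, - 1,-1, - 4/11,  -  1/4 ,-4/17,3/17,3,5,7]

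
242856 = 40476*6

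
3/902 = 3/902 = 0.00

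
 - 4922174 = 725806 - 5647980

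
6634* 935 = 6202790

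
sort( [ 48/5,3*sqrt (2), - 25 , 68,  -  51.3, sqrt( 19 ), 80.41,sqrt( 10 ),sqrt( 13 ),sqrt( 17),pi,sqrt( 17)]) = [  -  51.3, - 25,pi, sqrt (10 ),sqrt(13), sqrt(17), sqrt(17),3*sqrt(2),sqrt( 19),48/5, 68,80.41]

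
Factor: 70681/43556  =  2^ ( - 2 )*13^1  *  5437^1*10889^(-1)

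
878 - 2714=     -  1836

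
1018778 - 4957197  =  -3938419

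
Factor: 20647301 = 20647301^1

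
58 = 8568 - 8510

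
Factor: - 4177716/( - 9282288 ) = 348143/773524 = 2^(  -  2)*17^1*20479^1*193381^(- 1 ) 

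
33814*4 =135256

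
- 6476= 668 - 7144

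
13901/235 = 59 + 36/235 = 59.15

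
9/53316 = 1/5924 = 0.00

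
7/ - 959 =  - 1 + 136/137 = - 0.01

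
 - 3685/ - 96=38+37/96 = 38.39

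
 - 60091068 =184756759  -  244847827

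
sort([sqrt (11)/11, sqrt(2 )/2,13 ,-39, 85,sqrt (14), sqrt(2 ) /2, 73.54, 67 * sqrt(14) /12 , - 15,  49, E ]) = [ - 39, - 15, sqrt(11 )/11,sqrt(2)/2, sqrt(2)/2 , E, sqrt (14),13, 67*sqrt( 14)/12, 49, 73.54,  85 ]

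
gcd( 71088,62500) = 4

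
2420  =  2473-53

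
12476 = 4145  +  8331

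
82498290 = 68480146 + 14018144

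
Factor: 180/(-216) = - 5/6 = -2^ (-1)* 3^ (  -  1 )*  5^1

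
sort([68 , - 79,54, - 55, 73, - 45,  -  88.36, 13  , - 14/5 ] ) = [ - 88.36, - 79, -55, - 45, - 14/5,13,  54,68 , 73]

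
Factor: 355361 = 355361^1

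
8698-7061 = 1637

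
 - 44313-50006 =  - 94319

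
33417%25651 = 7766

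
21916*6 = 131496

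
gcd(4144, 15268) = 4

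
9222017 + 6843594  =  16065611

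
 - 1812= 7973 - 9785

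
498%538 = 498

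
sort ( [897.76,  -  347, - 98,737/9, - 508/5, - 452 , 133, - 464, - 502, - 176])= [ - 502,-464 ,-452, - 347, - 176 , - 508/5 , - 98,  737/9, 133, 897.76]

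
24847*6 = 149082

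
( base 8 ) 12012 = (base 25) 855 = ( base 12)2b76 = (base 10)5130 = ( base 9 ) 7030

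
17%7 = 3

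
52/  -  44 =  - 13/11 = - 1.18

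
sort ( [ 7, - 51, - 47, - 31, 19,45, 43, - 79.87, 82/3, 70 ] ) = [  -  79.87, -51,-47, - 31, 7, 19, 82/3, 43, 45, 70]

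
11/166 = 11/166 = 0.07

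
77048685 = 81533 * 945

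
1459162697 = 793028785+666133912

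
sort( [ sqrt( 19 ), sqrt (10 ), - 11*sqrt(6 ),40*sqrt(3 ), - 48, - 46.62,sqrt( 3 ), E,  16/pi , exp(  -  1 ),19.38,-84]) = [-84, - 48, - 46.62, - 11*sqrt ( 6), exp( - 1 ),sqrt ( 3),E, sqrt ( 10 ), sqrt( 19),  16/pi,19.38, 40*sqrt ( 3 )]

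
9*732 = 6588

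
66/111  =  22/37 = 0.59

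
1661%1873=1661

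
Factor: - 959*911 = -7^1*137^1*911^1 = -  873649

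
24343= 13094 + 11249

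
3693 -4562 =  - 869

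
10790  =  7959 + 2831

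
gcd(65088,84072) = 2712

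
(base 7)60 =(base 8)52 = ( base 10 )42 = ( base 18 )26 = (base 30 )1c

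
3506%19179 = 3506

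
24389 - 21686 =2703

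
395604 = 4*98901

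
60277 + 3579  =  63856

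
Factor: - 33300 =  - 2^2*3^2*5^2 * 37^1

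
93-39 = 54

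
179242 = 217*826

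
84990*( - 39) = - 3314610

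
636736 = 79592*8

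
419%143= 133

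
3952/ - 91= -304/7=-43.43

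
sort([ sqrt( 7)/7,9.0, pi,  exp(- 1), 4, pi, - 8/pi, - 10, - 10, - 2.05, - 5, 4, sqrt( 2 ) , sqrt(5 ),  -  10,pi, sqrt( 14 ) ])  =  [ - 10, - 10, - 10, - 5, - 8/pi, - 2.05, exp ( - 1), sqrt( 7)/7, sqrt ( 2 ), sqrt(5 ),pi, pi, pi,sqrt(14 ), 4, 4, 9.0 ] 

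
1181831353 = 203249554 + 978581799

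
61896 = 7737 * 8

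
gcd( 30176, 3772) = 3772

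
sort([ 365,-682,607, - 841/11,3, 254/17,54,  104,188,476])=[-682, - 841/11,3,254/17 , 54,104,188,365,476,607 ]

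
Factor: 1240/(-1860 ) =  - 2^1 * 3^( - 1) = -2/3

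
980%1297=980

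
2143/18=2143/18 = 119.06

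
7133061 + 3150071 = 10283132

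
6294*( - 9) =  - 56646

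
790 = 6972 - 6182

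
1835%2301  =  1835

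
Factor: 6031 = 37^1*163^1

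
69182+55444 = 124626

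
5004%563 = 500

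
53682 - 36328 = 17354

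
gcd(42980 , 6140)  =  6140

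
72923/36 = 2025  +  23/36 = 2025.64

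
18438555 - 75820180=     -  57381625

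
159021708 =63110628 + 95911080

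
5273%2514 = 245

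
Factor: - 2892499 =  - 17^1*229^1*743^1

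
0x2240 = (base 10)8768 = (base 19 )1559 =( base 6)104332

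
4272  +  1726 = 5998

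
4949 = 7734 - 2785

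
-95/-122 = 95/122 = 0.78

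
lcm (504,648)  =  4536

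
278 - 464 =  - 186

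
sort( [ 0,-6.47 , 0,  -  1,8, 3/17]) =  [ - 6.47, - 1,0, 0, 3/17,8]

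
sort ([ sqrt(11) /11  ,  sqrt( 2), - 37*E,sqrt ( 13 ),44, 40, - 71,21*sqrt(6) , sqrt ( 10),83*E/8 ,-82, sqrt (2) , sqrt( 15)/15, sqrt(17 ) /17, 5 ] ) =[ - 37 * E,  -  82, - 71, sqrt (17 ) /17,  sqrt (15 )/15,  sqrt( 11 )/11,  sqrt( 2),sqrt( 2),sqrt( 10),sqrt( 13), 5 , 83  *E/8,40, 44,21*sqrt( 6 )]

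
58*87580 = 5079640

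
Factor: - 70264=-2^3*8783^1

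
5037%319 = 252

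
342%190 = 152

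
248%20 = 8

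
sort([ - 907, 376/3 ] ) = [- 907,376/3 ]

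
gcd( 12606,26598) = 66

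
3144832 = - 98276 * ( - 32)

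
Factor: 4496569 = 7^1*11^1*23^1*2539^1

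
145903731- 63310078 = 82593653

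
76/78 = 38/39 = 0.97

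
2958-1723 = 1235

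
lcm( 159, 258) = 13674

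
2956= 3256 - 300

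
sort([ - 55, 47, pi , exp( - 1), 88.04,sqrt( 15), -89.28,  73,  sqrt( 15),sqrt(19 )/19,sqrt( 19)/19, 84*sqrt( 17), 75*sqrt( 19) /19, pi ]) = [ - 89.28, - 55,sqrt( 19 ) /19, sqrt( 19) /19,exp(-1), pi, pi, sqrt( 15),sqrt ( 15 ),75*sqrt(19 )/19, 47, 73 , 88.04 , 84 * sqrt( 17 )]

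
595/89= 6 + 61/89 =6.69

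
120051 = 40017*3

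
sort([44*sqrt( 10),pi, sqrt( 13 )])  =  [ pi,sqrt ( 13),44 * sqrt(10 )] 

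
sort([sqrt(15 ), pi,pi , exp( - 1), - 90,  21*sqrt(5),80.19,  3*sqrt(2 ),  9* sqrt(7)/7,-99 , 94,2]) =[ - 99, - 90, exp ( - 1 ), 2 , pi,  pi , 9*sqrt( 7)/7, sqrt (15),  3*sqrt( 2),21*sqrt(5 ),  80.19, 94]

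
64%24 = 16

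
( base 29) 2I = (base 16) 4c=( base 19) 40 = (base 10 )76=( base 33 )2A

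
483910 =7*69130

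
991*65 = 64415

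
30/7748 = 15/3874 =0.00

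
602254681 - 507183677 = 95071004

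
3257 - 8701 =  - 5444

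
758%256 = 246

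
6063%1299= 867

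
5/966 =5/966  =  0.01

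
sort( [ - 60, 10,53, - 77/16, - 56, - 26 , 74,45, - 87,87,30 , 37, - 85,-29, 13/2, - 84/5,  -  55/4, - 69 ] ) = [ - 87, - 85, - 69, - 60, - 56, -29, - 26,-84/5, - 55/4,-77/16, 13/2,10,30, 37, 45,53,74,87] 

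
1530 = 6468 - 4938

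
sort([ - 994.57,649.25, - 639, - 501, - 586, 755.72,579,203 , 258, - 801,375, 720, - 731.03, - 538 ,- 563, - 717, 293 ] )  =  [ - 994.57, - 801 ,-731.03 ,  -  717,  -  639, - 586,  -  563, - 538, - 501,203,258, 293, 375,579,649.25, 720 , 755.72 ]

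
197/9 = 197/9 = 21.89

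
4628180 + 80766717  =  85394897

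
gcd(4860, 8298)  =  18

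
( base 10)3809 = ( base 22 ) 7j3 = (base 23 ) 74E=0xEE1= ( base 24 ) 6EH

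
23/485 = 23/485= 0.05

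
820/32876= 205/8219 = 0.02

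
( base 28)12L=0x35D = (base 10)861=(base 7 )2340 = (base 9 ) 1156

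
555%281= 274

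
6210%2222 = 1766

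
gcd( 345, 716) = 1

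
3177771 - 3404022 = - 226251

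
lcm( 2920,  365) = 2920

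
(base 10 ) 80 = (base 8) 120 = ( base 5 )310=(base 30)2k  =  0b1010000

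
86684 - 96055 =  - 9371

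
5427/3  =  1809 =1809.00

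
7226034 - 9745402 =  - 2519368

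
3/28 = 3/28 = 0.11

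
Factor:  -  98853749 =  - 98853749^1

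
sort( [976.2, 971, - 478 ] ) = [ - 478,971 , 976.2]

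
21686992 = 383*56624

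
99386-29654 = 69732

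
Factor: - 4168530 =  - 2^1*3^3 * 5^1*15439^1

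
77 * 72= 5544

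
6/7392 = 1/1232  =  0.00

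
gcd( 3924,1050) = 6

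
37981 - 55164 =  - 17183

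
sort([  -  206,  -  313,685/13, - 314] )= [ - 314,-313, - 206, 685/13]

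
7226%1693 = 454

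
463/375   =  463/375 = 1.23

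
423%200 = 23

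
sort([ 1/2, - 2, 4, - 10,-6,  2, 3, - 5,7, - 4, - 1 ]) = [ - 10,-6, - 5 , - 4, - 2, - 1,1/2,  2,3,  4,7]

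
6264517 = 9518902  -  3254385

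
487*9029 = 4397123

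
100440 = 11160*9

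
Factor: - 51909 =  -3^1*11^3*13^1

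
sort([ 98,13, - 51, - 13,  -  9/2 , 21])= [ - 51, - 13, - 9/2, 13, 21,98 ] 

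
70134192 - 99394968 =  - 29260776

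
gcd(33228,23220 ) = 36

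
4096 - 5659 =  - 1563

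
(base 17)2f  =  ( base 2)110001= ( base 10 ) 49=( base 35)1e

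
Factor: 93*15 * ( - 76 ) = -2^2*3^2*5^1*19^1*31^1 = -106020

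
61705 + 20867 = 82572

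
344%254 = 90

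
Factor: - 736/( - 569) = 2^5 * 23^1 * 569^( - 1) 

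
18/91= 18/91=0.20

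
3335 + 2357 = 5692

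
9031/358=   9031/358 = 25.23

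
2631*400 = 1052400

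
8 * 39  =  312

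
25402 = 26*977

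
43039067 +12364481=55403548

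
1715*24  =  41160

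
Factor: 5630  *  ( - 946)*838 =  - 2^3*5^1 * 11^1*43^1*419^1*563^1 =- 4463171240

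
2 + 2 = 4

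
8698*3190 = 27746620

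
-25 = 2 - 27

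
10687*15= 160305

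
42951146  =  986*43561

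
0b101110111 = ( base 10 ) 375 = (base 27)do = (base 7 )1044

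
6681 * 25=167025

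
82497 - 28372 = 54125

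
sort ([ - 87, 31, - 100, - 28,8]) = [ - 100, - 87 , - 28, 8, 31]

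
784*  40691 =31901744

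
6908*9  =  62172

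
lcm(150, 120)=600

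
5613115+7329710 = 12942825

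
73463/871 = 84+23/67= 84.34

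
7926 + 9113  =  17039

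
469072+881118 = 1350190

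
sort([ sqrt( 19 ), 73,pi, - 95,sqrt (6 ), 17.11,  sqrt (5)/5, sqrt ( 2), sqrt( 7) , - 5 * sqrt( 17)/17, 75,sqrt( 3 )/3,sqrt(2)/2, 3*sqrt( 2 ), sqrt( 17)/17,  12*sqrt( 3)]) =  [ - 95, -5*sqrt(17 ) /17, sqrt( 17)/17, sqrt (5)/5,  sqrt(3 ) /3,sqrt( 2 )/2,sqrt(2 ) , sqrt( 6) , sqrt( 7),pi, 3*sqrt(2), sqrt(19) , 17.11 , 12 * sqrt( 3 ), 73, 75 ] 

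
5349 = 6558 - 1209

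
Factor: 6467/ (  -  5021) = -29^1*223^1*5021^( - 1)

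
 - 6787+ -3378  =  - 10165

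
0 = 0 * 730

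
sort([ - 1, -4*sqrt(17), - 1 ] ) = [ - 4*sqrt(17 ), - 1, - 1] 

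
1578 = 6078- 4500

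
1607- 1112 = 495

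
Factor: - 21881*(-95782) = 2^1*83^1*577^1*21881^1 = 2095805942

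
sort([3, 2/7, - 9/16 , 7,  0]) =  [ - 9/16,0, 2/7, 3  ,  7 ]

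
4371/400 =10 + 371/400=   10.93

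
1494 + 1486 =2980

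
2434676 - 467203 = 1967473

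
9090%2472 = 1674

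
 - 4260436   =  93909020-98169456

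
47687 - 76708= - 29021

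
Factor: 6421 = 6421^1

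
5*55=275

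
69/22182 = 23/7394 = 0.00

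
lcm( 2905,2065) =171395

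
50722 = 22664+28058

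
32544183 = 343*94881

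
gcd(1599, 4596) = 3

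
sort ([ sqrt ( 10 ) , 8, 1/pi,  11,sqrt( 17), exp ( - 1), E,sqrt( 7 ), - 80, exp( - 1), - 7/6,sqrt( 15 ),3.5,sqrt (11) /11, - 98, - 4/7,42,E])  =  [- 98,-80,-7/6,- 4/7,sqrt( 11 ) /11,1/pi, exp( - 1), exp( - 1),  sqrt(7 ), E,E,sqrt( 10 ),  3.5,sqrt(15),sqrt( 17 ),8, 11 , 42]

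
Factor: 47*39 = 1833 = 3^1*13^1*47^1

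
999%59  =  55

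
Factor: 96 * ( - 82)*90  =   - 2^7*3^3*5^1*41^1=-708480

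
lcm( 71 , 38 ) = 2698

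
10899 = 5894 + 5005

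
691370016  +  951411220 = 1642781236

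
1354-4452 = -3098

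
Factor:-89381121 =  - 3^1*17^1 * 811^1* 2161^1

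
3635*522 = 1897470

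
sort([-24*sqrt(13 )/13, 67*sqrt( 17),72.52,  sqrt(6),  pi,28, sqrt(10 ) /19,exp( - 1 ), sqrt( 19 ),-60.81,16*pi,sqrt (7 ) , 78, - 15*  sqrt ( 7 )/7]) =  [ - 60.81,  -  24 * sqrt( 13) /13, - 15*sqrt(7) /7,  sqrt ( 10)/19 , exp( -1 ),sqrt(6 ),sqrt( 7),pi, sqrt( 19),  28,16*pi,72.52,78,67*sqrt( 17 )]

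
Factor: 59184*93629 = 2^4*3^3 * 137^1*93629^1 = 5541338736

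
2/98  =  1/49 =0.02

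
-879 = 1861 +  - 2740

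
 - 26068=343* (-76 )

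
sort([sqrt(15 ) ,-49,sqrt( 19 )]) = [ - 49,  sqrt ( 15 ), sqrt( 19)] 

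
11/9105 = 11/9105 = 0.00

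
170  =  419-249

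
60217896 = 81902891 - 21684995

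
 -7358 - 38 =-7396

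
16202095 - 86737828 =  - 70535733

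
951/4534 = 951/4534 = 0.21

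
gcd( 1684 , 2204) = 4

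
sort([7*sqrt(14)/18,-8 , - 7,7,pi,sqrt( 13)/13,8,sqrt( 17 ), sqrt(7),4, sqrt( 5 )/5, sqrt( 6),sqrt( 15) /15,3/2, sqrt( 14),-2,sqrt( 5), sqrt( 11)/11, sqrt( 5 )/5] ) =[ - 8, - 7, - 2,sqrt( 15 ) /15 , sqrt(13 )/13, sqrt ( 11 ) /11,  sqrt( 5)/5  ,  sqrt( 5 ) /5, 7*sqrt( 14)/18,3/2, sqrt( 5 ),sqrt(6 ), sqrt ( 7), pi,sqrt( 14 ), 4,sqrt(17 ) , 7, 8]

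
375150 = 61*6150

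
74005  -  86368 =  - 12363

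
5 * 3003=15015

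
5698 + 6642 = 12340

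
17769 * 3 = 53307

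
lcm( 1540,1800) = 138600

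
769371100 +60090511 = 829461611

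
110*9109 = 1001990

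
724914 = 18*40273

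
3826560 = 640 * 5979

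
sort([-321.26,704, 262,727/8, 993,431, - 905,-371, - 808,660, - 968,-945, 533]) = [ - 968, - 945 , - 905, - 808, - 371,  -  321.26,727/8, 262,  431, 533, 660, 704,993]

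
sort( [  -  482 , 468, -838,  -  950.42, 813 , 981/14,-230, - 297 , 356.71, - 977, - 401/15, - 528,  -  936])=[-977, - 950.42, -936,-838,  -  528, - 482,-297, - 230 ,  -  401/15, 981/14 , 356.71,468, 813]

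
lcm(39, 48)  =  624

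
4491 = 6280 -1789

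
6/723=2/241 = 0.01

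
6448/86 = 74 + 42/43 = 74.98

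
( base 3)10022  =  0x59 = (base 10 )89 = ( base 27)38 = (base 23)3K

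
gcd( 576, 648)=72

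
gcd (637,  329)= 7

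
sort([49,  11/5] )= [ 11/5 , 49]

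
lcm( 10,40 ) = 40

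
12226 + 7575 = 19801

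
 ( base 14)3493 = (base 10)9145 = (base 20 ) 12h5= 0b10001110111001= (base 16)23b9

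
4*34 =136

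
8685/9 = 965 =965.00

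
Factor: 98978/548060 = 2^( - 1 ) * 5^( - 1)*11^2*67^( - 1 )  =  121/670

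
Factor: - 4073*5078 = - 20682694 = -2^1*2539^1*4073^1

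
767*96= 73632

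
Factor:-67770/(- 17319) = 90/23 = 2^1 * 3^2*5^1*23^( - 1)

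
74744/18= 37372/9=4152.44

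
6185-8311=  - 2126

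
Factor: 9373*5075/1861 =47567975/1861 = 5^2*7^2*13^1* 29^1*103^1*1861^( - 1 ) 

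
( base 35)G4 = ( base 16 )234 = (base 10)564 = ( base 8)1064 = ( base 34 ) gk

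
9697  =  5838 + 3859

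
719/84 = 719/84 = 8.56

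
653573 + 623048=1276621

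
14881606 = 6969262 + 7912344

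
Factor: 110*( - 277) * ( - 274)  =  8348780  =  2^2*5^1 * 11^1*137^1*277^1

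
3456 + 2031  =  5487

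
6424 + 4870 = 11294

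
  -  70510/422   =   - 35255/211= -167.09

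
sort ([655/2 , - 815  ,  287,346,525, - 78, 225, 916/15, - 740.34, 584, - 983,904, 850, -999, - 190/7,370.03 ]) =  [-999, -983,-815,-740.34,-78, - 190/7,916/15, 225, 287, 655/2, 346, 370.03,  525,584, 850, 904 ]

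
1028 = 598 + 430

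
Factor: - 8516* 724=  -2^4*181^1*2129^1=- 6165584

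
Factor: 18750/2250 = 3^( - 1 ) * 5^2= 25/3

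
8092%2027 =2011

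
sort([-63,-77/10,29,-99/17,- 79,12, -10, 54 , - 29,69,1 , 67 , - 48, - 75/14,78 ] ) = [-79,  -  63,-48, - 29, - 10 ,-77/10, - 99/17 ,-75/14 , 1, 12, 29, 54,67,69,  78 ]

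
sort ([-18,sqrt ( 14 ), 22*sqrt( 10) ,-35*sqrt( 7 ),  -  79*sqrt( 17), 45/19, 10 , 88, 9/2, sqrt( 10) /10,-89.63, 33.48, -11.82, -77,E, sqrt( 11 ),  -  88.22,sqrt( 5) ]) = [- 79*sqrt( 17),-35 * sqrt( 7 ),-89.63 ,-88.22, - 77, -18,- 11.82 , sqrt( 10)/10,sqrt(5 ) , 45/19,E,sqrt(11), sqrt( 14 ), 9/2, 10, 33.48,  22  *  sqrt( 10 ), 88 ]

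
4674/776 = 6 + 9/388 = 6.02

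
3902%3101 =801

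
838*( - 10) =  - 8380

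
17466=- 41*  ( - 426)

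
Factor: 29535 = 3^1 * 5^1 * 11^1 *179^1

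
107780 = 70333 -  - 37447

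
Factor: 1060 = 2^2*5^1*53^1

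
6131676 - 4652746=1478930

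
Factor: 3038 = 2^1 * 7^2 * 31^1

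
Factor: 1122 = 2^1*3^1*11^1*17^1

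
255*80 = 20400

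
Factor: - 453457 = - 467^1 * 971^1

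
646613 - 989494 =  - 342881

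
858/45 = 19 + 1/15 =19.07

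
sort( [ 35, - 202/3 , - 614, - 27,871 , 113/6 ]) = [  -  614, - 202/3, - 27,  113/6, 35,  871] 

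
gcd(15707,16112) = 1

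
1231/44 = 27 + 43/44 = 27.98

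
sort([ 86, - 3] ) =[ - 3, 86 ]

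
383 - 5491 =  -5108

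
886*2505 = 2219430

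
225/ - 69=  -75/23 =- 3.26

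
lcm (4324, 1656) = 77832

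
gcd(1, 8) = 1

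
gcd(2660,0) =2660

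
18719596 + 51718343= 70437939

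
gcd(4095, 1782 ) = 9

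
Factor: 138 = 2^1*3^1*23^1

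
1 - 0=1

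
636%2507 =636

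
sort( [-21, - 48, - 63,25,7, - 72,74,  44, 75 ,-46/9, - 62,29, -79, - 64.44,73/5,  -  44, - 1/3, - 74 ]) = [ - 79,-74, - 72, - 64.44,-63,- 62, - 48, - 44,-21, - 46/9,- 1/3,  7  ,  73/5,25,29, 44 , 74,75 ] 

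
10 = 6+4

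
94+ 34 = 128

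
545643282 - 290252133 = 255391149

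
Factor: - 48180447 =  - 3^3 * 7^1* 19^1 * 13417^1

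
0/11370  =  0 = 0.00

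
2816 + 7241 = 10057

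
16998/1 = 16998 = 16998.00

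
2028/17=2028/17 = 119.29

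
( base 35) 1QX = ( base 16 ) 878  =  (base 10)2168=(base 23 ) 426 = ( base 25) 3BI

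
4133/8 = 516  +  5/8 = 516.62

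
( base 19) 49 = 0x55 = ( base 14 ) 61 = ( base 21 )41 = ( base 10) 85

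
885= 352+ 533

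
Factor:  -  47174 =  - 2^1*103^1*229^1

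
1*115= 115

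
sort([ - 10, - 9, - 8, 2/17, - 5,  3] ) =[ - 10, - 9,  -  8, - 5,  2/17, 3]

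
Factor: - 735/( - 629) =3^1*5^1*7^2*17^( - 1)*37^ (  -  1) 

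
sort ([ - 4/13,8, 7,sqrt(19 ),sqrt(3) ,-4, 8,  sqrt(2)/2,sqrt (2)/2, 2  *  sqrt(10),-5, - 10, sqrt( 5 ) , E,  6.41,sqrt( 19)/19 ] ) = [ - 10, - 5, - 4, - 4/13, sqrt(19 )/19, sqrt( 2 )/2, sqrt( 2)/2, sqrt( 3), sqrt( 5), E , sqrt( 19), 2*sqrt(10),6.41, 7,8, 8] 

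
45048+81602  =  126650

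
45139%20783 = 3573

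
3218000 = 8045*400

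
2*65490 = 130980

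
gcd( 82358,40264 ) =2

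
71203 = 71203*1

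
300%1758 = 300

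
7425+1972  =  9397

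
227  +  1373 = 1600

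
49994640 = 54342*920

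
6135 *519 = 3184065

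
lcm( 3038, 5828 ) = 285572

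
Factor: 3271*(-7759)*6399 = - 162404629911=- 3^4*79^1*3271^1*7759^1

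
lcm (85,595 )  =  595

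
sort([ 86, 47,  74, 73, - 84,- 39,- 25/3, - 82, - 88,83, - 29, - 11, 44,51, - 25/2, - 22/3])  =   [ - 88, - 84 , - 82,  -  39, - 29,  -  25/2, - 11, - 25/3, - 22/3, 44, 47,51,73,74, 83, 86]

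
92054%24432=18758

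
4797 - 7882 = -3085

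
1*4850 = 4850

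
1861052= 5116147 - 3255095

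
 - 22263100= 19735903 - 41999003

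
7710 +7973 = 15683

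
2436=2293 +143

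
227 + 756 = 983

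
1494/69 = 21 + 15/23  =  21.65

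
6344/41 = 154 + 30/41 = 154.73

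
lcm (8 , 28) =56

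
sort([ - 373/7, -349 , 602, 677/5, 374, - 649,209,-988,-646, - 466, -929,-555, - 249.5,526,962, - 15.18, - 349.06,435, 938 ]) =[ - 988, - 929, -649, - 646, - 555, - 466,-349.06, - 349, - 249.5, - 373/7,- 15.18, 677/5, 209, 374 , 435,526,  602,938, 962 ]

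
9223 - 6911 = 2312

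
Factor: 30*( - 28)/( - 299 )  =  2^3*3^1*5^1*7^1 * 13^(- 1)*23^(-1)  =  840/299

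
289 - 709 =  - 420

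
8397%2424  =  1125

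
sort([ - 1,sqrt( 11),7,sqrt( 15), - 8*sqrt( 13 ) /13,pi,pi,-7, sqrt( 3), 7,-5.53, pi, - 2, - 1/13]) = [  -  7, - 5.53,-8*sqrt(13)/13,-2, - 1 , - 1/13,sqrt(3 ),pi,  pi,pi,sqrt( 11 ),sqrt( 15), 7,  7 ]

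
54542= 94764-40222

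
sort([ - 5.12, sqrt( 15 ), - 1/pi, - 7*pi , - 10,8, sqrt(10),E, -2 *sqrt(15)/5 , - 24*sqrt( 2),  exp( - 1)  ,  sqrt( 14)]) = [ - 24*sqrt( 2), - 7*pi,  -  10 ,  -  5.12, - 2 * sqrt(15)/5, - 1/pi,exp( - 1), E, sqrt( 10),sqrt( 14 ), sqrt( 15), 8] 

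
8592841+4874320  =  13467161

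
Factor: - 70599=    - 3^1*101^1*233^1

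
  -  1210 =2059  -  3269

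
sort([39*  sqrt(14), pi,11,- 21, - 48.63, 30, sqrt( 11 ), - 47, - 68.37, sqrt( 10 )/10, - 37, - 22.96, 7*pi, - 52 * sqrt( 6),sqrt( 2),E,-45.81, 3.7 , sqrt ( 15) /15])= [ - 52*sqrt( 6), - 68.37, - 48.63, - 47,  -  45.81, - 37 , - 22.96, - 21, sqrt( 15)/15, sqrt(10 ) /10, sqrt(2 ) , E,pi,sqrt(11 ), 3.7,11 , 7*pi, 30, 39*sqrt( 14 ) ] 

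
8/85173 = 8/85173= 0.00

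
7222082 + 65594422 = 72816504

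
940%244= 208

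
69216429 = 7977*8677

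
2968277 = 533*5569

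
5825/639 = 9+74/639  =  9.12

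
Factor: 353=353^1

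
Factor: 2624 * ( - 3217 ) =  - 2^6*41^1*3217^1= -8441408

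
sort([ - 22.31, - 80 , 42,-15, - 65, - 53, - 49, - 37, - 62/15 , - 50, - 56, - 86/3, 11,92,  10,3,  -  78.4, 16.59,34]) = [ - 80, - 78.4, -65, -56, - 53,  -  50, - 49,-37, - 86/3, - 22.31, - 15,-62/15, 3,  10,  11,16.59,34,42,  92 ]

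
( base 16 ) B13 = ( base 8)5423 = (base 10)2835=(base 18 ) 8D9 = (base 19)7G4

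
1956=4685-2729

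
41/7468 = 41/7468= 0.01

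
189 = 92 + 97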